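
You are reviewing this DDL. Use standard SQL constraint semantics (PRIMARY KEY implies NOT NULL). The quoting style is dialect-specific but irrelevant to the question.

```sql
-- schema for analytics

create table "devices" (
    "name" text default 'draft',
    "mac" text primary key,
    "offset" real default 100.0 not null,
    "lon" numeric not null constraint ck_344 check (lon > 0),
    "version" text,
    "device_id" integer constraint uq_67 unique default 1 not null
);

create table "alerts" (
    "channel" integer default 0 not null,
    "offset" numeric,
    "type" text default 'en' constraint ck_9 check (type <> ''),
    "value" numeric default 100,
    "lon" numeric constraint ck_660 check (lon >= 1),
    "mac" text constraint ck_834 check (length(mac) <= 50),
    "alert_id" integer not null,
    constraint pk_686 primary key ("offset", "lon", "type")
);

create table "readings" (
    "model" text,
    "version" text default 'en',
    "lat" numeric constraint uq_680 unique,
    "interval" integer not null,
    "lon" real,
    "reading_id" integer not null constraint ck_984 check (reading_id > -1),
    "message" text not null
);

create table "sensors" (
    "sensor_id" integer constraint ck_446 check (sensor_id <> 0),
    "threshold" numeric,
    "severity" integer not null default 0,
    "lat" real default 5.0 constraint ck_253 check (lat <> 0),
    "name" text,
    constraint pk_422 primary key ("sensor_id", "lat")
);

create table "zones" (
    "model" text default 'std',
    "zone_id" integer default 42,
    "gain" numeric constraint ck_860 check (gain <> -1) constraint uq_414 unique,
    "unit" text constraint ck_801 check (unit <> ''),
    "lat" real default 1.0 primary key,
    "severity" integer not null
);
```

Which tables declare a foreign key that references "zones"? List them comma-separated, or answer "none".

No REFERENCES clause anywhere in the schema names zones.

none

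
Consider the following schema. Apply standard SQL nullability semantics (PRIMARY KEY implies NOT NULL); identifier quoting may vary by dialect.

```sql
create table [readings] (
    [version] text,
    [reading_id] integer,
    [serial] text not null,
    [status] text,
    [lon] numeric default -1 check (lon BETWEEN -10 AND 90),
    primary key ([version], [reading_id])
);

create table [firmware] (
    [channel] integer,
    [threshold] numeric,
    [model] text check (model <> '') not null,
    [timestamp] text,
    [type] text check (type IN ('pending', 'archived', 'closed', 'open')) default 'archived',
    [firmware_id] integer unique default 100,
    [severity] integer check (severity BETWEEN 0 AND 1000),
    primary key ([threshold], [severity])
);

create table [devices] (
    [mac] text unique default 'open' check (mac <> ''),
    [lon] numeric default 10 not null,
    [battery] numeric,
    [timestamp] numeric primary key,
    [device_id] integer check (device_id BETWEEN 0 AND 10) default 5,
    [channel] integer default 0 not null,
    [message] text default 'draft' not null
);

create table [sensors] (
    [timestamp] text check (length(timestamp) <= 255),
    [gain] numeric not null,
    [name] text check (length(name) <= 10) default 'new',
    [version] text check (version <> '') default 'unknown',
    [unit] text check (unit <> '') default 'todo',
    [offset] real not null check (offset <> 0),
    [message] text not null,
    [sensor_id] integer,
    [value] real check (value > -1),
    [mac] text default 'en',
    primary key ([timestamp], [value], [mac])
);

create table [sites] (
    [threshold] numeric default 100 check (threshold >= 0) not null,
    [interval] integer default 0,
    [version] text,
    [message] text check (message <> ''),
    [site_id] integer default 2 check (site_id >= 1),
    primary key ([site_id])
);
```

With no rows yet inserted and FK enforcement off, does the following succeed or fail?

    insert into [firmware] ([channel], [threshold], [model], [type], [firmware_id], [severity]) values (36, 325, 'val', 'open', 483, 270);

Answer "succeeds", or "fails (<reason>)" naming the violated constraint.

succeeds

NOT NULL columns: model is supplied; severity is supplied; threshold is supplied.
CHECK constraints: 'val' satisfies (model <> ''); 'open' satisfies (type IN ('pending', 'archived', 'closed', 'open')); 270 satisfies (severity BETWEEN 0 AND 1000).
No constraint is violated.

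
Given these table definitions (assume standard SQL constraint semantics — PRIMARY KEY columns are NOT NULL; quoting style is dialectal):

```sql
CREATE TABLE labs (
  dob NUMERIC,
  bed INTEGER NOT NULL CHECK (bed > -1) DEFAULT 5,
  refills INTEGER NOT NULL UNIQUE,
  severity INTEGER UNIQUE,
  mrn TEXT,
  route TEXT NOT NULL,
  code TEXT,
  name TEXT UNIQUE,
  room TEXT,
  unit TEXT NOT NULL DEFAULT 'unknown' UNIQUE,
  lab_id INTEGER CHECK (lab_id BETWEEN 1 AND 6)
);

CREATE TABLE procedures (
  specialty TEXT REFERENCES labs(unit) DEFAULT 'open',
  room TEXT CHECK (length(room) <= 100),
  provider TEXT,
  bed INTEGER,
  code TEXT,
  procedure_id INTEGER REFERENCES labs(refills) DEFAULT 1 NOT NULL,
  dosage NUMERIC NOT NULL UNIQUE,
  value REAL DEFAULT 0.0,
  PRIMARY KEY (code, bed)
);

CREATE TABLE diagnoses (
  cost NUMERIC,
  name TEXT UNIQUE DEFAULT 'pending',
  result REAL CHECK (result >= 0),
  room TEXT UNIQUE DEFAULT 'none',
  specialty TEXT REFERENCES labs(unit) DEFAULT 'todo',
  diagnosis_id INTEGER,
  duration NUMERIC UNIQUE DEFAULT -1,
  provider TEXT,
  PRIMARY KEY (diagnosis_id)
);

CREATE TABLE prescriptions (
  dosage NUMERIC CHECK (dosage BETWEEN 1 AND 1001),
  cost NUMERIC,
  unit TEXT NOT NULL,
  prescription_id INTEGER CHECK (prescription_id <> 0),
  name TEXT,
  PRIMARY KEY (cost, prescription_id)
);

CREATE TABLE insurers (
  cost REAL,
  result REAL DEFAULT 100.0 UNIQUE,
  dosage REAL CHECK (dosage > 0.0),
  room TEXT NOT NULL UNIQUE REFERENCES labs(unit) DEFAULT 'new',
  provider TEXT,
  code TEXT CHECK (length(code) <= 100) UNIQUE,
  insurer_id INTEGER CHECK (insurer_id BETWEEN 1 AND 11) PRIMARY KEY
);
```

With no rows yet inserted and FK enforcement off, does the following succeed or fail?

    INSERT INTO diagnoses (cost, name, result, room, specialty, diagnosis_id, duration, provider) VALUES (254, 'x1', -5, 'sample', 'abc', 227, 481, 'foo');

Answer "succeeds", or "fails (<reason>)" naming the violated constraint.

fails (CHECK on result)

The value -5 for result violates CHECK (result >= 0).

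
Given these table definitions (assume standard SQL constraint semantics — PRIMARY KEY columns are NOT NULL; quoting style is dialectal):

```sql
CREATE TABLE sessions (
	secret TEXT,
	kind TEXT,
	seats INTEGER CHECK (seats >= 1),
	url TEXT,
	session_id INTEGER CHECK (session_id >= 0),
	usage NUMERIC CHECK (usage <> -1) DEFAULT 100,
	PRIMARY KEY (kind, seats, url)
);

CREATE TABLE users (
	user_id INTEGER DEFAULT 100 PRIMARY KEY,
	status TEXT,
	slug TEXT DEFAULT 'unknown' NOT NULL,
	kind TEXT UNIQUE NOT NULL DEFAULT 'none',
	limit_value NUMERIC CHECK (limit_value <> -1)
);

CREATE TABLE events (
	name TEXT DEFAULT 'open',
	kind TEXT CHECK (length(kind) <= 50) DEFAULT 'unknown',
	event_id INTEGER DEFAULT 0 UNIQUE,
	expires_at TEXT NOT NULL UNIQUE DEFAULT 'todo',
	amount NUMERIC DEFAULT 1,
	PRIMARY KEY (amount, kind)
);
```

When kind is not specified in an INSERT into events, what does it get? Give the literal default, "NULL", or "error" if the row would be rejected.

'unknown'

kind has an explicit DEFAULT 'unknown'.
When the column is omitted from an INSERT, that default is used.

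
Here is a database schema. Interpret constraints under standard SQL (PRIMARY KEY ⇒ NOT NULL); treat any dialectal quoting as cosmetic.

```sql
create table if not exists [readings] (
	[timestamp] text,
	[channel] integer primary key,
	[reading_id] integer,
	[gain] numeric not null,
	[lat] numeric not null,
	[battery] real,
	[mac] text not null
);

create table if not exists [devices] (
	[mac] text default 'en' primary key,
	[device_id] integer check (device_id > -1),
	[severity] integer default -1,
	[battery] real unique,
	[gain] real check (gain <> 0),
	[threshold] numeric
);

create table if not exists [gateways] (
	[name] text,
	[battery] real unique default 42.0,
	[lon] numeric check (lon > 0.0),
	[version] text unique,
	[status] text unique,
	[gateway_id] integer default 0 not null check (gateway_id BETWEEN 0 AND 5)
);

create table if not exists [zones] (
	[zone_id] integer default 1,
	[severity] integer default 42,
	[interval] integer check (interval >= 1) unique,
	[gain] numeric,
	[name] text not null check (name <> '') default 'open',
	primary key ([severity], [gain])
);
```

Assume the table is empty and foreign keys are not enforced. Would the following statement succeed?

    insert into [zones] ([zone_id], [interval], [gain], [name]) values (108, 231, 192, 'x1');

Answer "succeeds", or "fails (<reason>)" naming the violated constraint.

NOT NULL columns: gain is supplied; name is supplied; severity defaults to 42.
CHECK constraints: 231 satisfies (interval >= 1); 'x1' satisfies (name <> '').
No constraint is violated.

succeeds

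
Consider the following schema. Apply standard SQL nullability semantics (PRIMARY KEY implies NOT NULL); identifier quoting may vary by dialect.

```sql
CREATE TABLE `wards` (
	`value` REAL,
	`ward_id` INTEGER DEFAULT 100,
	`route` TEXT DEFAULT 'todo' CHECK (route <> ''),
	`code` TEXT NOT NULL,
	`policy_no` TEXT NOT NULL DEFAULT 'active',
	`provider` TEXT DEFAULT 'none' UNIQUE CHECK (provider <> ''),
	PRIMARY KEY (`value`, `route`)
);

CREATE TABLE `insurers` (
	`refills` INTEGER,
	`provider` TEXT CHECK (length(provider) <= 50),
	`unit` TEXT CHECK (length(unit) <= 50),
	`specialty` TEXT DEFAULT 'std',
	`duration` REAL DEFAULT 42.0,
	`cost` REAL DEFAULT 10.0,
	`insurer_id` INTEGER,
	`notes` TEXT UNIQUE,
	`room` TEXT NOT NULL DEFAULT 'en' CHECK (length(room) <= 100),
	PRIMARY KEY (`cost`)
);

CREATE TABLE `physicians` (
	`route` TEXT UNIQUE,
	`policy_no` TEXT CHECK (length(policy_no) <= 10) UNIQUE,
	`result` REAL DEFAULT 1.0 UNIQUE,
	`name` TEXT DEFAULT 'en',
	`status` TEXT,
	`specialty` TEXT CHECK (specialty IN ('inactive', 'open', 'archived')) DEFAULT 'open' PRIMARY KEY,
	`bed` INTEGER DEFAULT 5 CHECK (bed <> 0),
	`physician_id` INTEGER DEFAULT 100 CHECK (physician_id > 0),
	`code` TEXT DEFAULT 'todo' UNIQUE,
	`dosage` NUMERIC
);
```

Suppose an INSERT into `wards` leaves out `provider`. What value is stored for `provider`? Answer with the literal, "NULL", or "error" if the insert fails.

provider has an explicit DEFAULT 'none'.
When the column is omitted from an INSERT, that default is used.

'none'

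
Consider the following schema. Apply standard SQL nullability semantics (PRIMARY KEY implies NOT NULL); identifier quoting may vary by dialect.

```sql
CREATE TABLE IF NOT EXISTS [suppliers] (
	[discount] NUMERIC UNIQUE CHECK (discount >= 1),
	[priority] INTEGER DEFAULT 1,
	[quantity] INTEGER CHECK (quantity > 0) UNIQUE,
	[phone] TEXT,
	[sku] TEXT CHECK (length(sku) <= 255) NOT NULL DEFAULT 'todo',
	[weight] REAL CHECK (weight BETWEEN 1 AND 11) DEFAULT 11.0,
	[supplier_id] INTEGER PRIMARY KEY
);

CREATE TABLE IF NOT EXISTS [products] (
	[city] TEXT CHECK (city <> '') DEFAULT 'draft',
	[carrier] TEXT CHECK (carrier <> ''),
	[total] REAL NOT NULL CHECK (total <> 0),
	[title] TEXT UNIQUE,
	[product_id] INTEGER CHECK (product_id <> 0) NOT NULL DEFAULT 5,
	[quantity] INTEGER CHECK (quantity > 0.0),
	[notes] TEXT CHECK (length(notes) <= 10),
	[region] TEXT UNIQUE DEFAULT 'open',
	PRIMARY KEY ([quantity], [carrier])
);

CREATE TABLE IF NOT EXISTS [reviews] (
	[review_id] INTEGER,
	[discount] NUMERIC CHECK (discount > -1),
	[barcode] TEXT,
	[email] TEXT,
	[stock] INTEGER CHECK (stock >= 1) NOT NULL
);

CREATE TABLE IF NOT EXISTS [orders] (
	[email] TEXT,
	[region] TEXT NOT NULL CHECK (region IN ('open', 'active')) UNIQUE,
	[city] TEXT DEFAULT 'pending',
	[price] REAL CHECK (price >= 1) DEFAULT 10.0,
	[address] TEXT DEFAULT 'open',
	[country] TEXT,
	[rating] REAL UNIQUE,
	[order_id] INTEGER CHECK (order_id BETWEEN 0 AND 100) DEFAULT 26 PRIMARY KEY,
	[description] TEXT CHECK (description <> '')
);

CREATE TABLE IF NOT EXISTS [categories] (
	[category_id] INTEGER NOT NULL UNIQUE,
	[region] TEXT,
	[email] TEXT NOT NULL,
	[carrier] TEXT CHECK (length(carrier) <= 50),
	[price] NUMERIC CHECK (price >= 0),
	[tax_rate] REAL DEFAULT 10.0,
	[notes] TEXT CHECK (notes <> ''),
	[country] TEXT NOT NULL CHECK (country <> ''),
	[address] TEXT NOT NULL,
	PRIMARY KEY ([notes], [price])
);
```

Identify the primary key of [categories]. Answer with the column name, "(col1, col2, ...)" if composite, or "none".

A table-level PRIMARY KEY clause names 2 columns: notes, price.
This is a composite key — the combination is unique, not each column individually.

(notes, price)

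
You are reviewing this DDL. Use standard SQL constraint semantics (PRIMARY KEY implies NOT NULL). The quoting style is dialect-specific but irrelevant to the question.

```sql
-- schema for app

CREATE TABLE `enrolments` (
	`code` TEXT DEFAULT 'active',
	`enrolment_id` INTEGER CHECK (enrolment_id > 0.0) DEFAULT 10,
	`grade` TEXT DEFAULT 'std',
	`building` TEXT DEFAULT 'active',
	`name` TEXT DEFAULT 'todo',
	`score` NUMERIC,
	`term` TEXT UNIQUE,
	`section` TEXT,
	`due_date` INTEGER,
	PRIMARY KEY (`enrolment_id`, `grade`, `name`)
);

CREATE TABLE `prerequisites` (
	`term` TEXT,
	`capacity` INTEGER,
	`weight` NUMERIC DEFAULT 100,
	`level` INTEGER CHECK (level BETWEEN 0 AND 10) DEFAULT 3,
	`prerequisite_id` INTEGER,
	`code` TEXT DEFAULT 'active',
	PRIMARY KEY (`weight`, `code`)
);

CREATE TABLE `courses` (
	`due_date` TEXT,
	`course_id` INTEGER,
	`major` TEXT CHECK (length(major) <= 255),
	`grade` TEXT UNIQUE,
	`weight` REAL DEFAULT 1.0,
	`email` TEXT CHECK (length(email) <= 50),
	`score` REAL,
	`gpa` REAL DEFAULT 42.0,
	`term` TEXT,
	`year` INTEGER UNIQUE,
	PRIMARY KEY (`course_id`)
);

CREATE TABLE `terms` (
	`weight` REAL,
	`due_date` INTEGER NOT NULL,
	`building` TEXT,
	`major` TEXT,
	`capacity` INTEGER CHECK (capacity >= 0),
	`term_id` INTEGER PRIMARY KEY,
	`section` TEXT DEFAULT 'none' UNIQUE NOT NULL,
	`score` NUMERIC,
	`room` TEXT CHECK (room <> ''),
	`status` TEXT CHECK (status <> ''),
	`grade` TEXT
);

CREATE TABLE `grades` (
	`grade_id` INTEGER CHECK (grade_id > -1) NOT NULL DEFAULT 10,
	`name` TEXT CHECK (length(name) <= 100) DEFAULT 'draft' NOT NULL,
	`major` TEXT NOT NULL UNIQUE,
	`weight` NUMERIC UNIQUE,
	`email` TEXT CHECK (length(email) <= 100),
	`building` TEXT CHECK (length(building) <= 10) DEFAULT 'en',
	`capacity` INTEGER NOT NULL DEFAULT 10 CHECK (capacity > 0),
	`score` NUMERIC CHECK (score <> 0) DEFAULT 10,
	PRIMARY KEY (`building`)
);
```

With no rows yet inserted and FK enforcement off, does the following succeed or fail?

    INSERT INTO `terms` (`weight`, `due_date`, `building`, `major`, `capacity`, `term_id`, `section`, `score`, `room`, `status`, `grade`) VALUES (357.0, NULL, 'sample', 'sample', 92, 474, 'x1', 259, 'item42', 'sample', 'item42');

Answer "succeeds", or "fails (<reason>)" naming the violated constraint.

due_date is explicitly set to NULL, but due_date is declared NOT NULL.

fails (NOT NULL on due_date)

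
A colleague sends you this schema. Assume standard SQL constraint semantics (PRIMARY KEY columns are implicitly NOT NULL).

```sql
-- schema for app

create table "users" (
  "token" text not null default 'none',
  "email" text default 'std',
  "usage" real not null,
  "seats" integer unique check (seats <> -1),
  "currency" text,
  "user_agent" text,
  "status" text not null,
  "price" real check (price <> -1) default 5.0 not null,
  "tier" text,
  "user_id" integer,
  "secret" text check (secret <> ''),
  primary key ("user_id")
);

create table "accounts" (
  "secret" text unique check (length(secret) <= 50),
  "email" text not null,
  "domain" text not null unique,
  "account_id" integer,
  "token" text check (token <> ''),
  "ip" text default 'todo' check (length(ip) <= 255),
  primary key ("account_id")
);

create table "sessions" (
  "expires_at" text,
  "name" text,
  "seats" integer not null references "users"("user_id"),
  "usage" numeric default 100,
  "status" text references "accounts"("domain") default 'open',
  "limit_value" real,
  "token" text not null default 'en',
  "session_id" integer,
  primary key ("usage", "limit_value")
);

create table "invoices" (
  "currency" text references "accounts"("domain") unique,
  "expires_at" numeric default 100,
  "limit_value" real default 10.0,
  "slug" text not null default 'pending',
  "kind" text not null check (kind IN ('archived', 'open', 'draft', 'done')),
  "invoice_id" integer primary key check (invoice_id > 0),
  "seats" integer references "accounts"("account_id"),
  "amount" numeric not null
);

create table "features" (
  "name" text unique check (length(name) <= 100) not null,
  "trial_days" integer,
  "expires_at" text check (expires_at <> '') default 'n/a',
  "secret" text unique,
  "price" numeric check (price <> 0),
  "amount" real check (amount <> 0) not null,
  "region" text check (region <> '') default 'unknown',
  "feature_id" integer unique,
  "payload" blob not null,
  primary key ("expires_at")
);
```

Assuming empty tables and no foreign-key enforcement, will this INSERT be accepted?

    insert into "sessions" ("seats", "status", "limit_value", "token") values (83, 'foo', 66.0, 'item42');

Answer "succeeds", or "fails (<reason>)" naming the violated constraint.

NOT NULL columns: limit_value is supplied; seats is supplied; token is supplied; usage defaults to 100.
No constraint is violated.

succeeds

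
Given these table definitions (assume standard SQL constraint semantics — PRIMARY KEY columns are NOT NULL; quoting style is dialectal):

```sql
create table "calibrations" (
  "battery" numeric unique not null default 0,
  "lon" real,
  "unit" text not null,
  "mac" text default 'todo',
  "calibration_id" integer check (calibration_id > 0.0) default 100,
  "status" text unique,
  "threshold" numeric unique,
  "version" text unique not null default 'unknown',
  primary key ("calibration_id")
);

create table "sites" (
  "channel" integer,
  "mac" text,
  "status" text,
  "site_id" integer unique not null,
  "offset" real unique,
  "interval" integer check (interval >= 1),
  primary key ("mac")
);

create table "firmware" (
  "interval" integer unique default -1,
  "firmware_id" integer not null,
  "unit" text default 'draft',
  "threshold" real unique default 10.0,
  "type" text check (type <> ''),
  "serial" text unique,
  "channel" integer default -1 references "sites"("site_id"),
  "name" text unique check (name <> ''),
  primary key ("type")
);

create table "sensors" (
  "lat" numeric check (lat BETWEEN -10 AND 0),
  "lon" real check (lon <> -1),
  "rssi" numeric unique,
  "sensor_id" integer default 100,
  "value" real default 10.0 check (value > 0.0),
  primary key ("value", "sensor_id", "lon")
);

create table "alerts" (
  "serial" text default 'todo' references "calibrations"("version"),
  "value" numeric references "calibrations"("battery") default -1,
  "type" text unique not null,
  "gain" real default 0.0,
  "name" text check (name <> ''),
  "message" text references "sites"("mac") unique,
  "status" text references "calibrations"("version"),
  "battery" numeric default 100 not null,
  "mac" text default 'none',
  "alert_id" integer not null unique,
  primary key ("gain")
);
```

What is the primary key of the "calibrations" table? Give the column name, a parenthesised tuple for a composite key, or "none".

calibration_id

calibration_id is declared PRIMARY KEY as a table-level PRIMARY KEY clause.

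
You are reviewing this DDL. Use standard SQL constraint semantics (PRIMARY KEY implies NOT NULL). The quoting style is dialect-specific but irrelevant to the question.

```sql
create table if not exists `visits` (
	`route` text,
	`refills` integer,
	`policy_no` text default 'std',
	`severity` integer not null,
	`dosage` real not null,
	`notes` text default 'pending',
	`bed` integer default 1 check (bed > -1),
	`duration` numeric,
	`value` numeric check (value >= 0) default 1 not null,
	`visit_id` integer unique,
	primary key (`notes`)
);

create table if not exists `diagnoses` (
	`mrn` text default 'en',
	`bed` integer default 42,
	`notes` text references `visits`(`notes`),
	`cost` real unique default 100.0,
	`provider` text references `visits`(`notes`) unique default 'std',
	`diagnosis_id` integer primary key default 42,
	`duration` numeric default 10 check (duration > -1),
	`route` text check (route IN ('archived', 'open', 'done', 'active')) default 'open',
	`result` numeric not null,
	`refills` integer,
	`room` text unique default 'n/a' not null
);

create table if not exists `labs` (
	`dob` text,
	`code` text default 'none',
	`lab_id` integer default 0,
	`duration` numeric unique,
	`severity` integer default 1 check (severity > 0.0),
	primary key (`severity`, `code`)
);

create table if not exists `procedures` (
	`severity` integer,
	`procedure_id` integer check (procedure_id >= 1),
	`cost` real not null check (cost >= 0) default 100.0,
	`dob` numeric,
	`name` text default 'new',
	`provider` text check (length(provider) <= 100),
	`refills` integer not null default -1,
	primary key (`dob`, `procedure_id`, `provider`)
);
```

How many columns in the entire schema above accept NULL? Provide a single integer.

19

visits: 6 nullable (route, refills, policy_no, bed, duration, visit_id — PK (notes) and explicit NOT NULL columns excluded).
diagnoses: 8 nullable (mrn, bed, notes, cost, provider, duration, route, refills — PK (diagnosis_id) and explicit NOT NULL columns excluded).
labs: 3 nullable (dob, lab_id, duration — PK (severity, code) and explicit NOT NULL columns excluded).
procedures: 2 nullable (severity, name — PK (dob, procedure_id, provider) and explicit NOT NULL columns excluded).
Total: 6 + 8 + 3 + 2 = 19.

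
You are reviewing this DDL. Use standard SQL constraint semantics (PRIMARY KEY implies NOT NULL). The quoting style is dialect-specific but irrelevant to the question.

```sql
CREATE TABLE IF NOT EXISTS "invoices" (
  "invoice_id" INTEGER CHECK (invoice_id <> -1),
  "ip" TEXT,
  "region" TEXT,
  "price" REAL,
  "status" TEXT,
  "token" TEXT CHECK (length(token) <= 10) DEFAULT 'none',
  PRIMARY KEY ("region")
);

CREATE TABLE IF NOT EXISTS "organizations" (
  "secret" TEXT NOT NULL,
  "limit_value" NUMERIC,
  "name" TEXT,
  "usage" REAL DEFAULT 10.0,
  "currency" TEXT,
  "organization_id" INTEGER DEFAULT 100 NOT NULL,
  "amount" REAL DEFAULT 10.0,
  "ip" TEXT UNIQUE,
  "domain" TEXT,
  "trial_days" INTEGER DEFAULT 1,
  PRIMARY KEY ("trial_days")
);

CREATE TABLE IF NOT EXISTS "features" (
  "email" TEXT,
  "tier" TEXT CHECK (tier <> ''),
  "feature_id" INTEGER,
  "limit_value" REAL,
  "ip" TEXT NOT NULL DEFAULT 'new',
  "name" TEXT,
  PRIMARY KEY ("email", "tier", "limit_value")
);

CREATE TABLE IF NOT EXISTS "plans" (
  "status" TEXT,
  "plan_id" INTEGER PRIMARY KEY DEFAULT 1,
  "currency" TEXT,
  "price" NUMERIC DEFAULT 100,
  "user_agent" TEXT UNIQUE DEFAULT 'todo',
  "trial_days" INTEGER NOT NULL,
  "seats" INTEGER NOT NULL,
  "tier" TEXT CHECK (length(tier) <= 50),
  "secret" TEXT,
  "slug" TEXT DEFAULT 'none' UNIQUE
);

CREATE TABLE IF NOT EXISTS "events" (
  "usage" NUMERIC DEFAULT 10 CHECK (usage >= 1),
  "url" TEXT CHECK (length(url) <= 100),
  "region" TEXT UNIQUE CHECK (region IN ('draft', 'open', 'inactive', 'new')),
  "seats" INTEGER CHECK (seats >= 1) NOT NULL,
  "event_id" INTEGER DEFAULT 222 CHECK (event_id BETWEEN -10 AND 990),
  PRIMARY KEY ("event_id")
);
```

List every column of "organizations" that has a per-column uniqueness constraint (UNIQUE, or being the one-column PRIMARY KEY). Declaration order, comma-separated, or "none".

- secret: no UNIQUE or single-column PK constraint.
- limit_value: no UNIQUE or single-column PK constraint.
- name: no UNIQUE or single-column PK constraint.
- usage: no UNIQUE or single-column PK constraint.
- currency: no UNIQUE or single-column PK constraint.
- organization_id: no UNIQUE or single-column PK constraint.
- amount: no UNIQUE or single-column PK constraint.
- ip: declared UNIQUE → unique.
- domain: no UNIQUE or single-column PK constraint.
- trial_days: single-column PRIMARY KEY → unique.

ip, trial_days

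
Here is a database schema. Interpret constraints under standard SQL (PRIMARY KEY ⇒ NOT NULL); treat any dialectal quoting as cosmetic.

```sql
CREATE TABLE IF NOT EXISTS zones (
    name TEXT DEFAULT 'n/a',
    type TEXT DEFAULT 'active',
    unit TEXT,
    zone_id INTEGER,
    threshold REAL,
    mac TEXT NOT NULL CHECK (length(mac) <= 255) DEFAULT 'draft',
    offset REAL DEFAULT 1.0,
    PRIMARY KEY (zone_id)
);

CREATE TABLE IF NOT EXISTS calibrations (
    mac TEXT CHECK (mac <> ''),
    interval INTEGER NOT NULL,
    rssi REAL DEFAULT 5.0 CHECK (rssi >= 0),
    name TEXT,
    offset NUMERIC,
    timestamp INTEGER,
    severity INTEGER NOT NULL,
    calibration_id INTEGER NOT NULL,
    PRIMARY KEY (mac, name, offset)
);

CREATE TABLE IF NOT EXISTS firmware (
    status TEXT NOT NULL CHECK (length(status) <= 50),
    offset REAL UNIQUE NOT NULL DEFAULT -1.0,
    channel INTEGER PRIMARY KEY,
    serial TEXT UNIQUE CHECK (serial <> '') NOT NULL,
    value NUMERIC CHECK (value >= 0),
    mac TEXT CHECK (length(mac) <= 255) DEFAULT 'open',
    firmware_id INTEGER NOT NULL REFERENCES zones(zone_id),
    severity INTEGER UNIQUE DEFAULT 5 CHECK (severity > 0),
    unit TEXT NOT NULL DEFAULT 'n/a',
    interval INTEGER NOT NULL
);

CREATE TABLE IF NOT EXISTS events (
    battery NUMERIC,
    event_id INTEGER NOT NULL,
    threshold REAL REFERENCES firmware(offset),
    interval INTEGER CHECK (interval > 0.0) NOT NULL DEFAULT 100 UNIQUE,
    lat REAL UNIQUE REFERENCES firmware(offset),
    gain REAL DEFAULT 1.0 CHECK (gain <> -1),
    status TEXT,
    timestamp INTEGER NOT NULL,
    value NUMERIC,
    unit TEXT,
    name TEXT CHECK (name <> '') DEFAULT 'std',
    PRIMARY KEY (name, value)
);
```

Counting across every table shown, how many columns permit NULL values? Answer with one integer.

16

zones: 5 nullable (name, type, unit, threshold, offset — PK (zone_id) and explicit NOT NULL columns excluded).
calibrations: 2 nullable (rssi, timestamp — PK (mac, name, offset) and explicit NOT NULL columns excluded).
firmware: 3 nullable (value, mac, severity — PK (channel) and explicit NOT NULL columns excluded).
events: 6 nullable (battery, threshold, lat, gain, status, unit — PK (name, value) and explicit NOT NULL columns excluded).
Total: 5 + 2 + 3 + 6 = 16.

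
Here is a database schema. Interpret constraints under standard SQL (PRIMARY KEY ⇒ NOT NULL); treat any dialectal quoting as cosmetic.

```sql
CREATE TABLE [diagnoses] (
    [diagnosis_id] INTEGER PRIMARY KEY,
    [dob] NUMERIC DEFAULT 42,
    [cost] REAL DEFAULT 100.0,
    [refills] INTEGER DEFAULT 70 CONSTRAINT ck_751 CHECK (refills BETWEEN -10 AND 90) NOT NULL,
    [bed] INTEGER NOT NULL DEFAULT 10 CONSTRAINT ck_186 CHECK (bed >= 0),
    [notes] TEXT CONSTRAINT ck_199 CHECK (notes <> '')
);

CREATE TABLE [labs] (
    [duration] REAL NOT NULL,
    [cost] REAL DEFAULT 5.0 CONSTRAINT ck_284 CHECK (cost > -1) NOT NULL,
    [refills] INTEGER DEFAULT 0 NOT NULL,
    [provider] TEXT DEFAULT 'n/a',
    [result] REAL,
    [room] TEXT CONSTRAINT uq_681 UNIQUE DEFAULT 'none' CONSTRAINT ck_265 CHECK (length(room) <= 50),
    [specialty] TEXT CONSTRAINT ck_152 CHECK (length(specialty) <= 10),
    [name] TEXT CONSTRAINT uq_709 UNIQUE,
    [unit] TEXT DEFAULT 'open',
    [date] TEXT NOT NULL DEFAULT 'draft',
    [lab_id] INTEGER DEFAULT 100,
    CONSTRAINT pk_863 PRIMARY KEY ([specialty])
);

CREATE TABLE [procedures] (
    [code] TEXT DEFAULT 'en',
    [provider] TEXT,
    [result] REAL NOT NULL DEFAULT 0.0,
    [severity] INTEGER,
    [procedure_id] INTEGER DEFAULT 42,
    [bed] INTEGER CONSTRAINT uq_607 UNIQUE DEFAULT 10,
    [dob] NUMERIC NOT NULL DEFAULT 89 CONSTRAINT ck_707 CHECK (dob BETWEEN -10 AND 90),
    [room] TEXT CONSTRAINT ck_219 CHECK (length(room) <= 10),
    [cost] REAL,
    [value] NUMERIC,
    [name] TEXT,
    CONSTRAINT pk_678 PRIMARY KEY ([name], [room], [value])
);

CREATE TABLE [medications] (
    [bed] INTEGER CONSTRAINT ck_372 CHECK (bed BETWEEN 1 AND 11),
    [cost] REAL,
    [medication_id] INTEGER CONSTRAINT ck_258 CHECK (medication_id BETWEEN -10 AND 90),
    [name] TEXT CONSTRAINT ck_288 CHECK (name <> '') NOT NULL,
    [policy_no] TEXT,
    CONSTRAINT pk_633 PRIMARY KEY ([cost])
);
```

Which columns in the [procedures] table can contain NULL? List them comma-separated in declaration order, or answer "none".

code, provider, severity, procedure_id, bed, cost

- code: DEFAULT only fills an omitted column; an explicit NULL is still allowed → nullable.
- provider: no NOT NULL constraint applies → nullable.
- result: declared NOT NULL → not nullable.
- severity: no NOT NULL constraint applies → nullable.
- procedure_id: DEFAULT only fills an omitted column; an explicit NULL is still allowed → nullable.
- bed: UNIQUE does not imply NOT NULL → nullable.
- dob: declared NOT NULL → not nullable.
- room: part of the PRIMARY KEY, which implies NOT NULL → not nullable.
- cost: no NOT NULL constraint applies → nullable.
- value: part of the PRIMARY KEY, which implies NOT NULL → not nullable.
- name: part of the PRIMARY KEY, which implies NOT NULL → not nullable.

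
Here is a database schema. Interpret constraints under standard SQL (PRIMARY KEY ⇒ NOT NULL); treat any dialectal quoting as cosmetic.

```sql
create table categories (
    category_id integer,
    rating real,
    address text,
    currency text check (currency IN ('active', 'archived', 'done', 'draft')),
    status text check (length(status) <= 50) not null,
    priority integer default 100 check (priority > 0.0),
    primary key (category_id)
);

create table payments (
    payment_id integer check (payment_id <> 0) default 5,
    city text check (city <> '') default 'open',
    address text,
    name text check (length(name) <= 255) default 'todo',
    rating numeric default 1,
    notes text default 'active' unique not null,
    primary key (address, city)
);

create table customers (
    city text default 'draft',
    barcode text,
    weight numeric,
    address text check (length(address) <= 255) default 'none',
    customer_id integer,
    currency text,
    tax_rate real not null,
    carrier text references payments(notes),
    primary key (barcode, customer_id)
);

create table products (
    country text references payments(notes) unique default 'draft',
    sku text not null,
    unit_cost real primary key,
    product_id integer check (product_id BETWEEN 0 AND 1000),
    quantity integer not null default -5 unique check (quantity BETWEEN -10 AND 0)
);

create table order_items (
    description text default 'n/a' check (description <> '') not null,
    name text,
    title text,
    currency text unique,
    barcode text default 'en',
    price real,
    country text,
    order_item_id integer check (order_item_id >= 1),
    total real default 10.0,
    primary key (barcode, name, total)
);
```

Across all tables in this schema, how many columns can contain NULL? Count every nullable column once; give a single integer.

19

categories: 4 nullable (rating, address, currency, priority — PK (category_id) and explicit NOT NULL columns excluded).
payments: 3 nullable (payment_id, name, rating — PK (address, city) and explicit NOT NULL columns excluded).
customers: 5 nullable (city, weight, address, currency, carrier — PK (barcode, customer_id) and explicit NOT NULL columns excluded).
products: 2 nullable (country, product_id — PK (unit_cost) and explicit NOT NULL columns excluded).
order_items: 5 nullable (title, currency, price, country, order_item_id — PK (barcode, name, total) and explicit NOT NULL columns excluded).
Total: 4 + 3 + 5 + 2 + 5 = 19.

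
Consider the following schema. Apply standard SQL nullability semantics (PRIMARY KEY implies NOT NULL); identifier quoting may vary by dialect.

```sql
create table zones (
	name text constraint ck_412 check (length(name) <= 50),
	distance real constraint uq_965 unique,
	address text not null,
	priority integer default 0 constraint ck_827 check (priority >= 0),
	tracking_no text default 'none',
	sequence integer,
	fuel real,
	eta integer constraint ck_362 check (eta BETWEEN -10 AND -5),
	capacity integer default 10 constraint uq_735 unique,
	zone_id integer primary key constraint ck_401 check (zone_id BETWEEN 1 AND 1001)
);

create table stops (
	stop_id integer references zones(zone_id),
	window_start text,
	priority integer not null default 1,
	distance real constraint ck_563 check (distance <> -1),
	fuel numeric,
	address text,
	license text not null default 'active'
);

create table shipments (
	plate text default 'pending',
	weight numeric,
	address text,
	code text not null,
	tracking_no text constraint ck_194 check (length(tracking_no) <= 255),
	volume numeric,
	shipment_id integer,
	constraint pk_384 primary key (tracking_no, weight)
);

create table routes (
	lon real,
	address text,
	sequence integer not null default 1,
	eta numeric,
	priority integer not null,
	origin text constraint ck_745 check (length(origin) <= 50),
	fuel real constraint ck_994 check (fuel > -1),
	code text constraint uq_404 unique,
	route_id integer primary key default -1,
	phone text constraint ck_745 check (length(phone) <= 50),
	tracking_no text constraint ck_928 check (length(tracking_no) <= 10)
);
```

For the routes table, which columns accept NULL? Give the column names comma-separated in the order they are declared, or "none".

- lon: no NOT NULL constraint applies → nullable.
- address: no NOT NULL constraint applies → nullable.
- sequence: declared NOT NULL → not nullable.
- eta: no NOT NULL constraint applies → nullable.
- priority: declared NOT NULL → not nullable.
- origin: CHECK does not forbid NULL (a CHECK constraint passes when its expression is NULL) → nullable.
- fuel: CHECK does not forbid NULL (a CHECK constraint passes when its expression is NULL) → nullable.
- code: UNIQUE does not imply NOT NULL → nullable.
- route_id: part of the PRIMARY KEY, which implies NOT NULL → not nullable.
- phone: CHECK does not forbid NULL (a CHECK constraint passes when its expression is NULL) → nullable.
- tracking_no: CHECK does not forbid NULL (a CHECK constraint passes when its expression is NULL) → nullable.

lon, address, eta, origin, fuel, code, phone, tracking_no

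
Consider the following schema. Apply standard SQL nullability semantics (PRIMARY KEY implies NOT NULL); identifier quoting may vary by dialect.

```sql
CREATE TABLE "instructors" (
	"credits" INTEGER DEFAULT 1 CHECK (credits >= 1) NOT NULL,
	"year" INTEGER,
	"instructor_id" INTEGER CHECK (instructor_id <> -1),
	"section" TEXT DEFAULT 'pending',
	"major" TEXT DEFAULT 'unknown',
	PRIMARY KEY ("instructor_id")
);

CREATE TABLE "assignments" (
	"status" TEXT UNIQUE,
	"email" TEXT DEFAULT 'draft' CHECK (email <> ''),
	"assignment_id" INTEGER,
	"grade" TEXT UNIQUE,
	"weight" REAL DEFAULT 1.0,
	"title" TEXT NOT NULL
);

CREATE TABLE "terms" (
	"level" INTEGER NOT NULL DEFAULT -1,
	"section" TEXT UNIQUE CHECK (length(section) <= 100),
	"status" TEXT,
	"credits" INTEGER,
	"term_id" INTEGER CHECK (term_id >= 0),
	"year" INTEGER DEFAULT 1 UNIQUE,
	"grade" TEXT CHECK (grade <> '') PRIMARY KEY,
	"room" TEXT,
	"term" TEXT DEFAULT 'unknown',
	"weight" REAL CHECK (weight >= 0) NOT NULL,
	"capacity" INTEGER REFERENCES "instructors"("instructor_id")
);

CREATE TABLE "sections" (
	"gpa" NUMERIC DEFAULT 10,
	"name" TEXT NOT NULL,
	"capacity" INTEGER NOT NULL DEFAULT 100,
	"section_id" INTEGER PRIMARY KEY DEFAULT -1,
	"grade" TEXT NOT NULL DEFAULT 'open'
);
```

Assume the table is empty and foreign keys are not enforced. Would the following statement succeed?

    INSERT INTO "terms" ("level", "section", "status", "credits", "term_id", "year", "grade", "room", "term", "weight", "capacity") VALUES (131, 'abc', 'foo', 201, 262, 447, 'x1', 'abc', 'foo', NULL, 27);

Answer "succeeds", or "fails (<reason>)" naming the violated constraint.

weight is explicitly set to NULL, but weight is declared NOT NULL.

fails (NOT NULL on weight)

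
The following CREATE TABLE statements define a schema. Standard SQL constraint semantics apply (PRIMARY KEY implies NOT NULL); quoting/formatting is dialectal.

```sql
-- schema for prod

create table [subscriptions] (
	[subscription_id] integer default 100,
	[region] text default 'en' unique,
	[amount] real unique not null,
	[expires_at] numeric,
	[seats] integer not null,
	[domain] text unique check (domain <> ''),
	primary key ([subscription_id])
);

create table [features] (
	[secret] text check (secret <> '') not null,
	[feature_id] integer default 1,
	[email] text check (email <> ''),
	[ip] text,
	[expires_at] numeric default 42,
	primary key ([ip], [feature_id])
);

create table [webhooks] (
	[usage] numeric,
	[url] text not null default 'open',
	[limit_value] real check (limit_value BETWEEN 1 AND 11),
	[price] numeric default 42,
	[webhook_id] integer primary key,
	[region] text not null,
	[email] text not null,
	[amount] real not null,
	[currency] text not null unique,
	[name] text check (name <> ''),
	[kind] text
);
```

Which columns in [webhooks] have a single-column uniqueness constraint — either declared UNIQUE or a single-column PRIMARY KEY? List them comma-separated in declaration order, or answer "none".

- usage: no UNIQUE or single-column PK constraint.
- url: no UNIQUE or single-column PK constraint.
- limit_value: no UNIQUE or single-column PK constraint.
- price: no UNIQUE or single-column PK constraint.
- webhook_id: single-column PRIMARY KEY → unique.
- region: no UNIQUE or single-column PK constraint.
- email: no UNIQUE or single-column PK constraint.
- amount: no UNIQUE or single-column PK constraint.
- currency: declared UNIQUE → unique.
- name: no UNIQUE or single-column PK constraint.
- kind: no UNIQUE or single-column PK constraint.

webhook_id, currency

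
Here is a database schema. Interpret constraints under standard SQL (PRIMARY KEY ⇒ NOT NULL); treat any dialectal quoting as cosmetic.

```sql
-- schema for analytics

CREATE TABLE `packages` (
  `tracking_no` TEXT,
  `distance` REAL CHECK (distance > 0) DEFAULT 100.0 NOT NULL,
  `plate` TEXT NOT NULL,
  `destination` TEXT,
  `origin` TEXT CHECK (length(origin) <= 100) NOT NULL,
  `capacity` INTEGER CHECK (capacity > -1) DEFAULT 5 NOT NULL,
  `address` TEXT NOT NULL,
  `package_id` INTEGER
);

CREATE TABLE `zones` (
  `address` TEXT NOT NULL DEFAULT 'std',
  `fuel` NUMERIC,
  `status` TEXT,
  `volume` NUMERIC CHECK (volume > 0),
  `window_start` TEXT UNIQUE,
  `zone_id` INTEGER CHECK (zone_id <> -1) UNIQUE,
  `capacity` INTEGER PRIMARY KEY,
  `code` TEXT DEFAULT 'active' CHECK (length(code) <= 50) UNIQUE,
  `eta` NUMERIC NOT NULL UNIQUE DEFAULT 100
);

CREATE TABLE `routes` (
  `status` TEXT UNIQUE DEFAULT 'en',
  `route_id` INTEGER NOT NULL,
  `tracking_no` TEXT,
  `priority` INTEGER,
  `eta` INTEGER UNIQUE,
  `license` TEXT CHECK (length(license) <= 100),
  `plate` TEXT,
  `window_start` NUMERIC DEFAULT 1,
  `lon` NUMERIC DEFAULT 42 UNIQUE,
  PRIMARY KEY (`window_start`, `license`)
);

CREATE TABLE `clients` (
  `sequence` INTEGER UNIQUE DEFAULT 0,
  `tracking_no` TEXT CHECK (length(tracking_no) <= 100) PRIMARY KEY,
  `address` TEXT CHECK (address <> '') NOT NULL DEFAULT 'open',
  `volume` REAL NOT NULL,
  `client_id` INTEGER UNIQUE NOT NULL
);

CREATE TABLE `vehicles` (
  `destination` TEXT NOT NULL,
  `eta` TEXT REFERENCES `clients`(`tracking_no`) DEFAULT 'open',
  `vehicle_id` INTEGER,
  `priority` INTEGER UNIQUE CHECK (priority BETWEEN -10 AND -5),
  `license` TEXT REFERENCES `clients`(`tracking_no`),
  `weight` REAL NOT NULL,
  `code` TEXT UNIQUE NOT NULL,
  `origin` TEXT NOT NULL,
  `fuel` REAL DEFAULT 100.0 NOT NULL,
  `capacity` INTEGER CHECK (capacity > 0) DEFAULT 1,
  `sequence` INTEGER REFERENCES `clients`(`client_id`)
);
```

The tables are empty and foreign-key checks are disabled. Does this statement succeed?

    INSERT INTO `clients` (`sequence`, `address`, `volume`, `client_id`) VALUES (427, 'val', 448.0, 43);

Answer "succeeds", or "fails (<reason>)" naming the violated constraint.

tracking_no is omitted from the column list and has no DEFAULT, so it would receive NULL.
But tracking_no is part of the PRIMARY KEY (implied NOT NULL).

fails (NOT NULL on tracking_no)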